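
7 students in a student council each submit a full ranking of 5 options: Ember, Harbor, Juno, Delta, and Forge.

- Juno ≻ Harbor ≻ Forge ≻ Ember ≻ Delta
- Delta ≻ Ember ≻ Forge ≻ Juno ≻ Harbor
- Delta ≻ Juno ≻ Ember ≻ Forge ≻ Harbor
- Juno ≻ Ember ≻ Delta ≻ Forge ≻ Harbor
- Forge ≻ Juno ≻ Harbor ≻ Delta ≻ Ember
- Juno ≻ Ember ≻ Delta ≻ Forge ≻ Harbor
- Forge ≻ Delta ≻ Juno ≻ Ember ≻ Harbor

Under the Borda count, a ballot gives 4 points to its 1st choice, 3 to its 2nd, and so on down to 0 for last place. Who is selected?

Juno

Borda scores:
  Ember: 1 + 3 + 2 + 3 + 0 + 3 + 1 = 13
  Harbor: 3 + 0 + 0 + 0 + 2 + 0 + 0 = 5
  Juno: 4 + 1 + 3 + 4 + 3 + 4 + 2 = 21
  Delta: 0 + 4 + 4 + 2 + 1 + 2 + 3 = 16
  Forge: 2 + 2 + 1 + 1 + 4 + 1 + 4 = 15
Juno has the highest total.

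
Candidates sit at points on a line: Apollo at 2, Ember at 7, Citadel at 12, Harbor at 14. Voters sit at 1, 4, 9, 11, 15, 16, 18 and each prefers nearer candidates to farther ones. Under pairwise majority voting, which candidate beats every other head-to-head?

With single-peaked preferences on a line, the Condorcet winner is the candidate closest to the median voter.
The median voter (position 11) is closest to Citadel at 12.
Check: Citadel vs Harbor — voters closer to Citadel: 4 of 7.

Citadel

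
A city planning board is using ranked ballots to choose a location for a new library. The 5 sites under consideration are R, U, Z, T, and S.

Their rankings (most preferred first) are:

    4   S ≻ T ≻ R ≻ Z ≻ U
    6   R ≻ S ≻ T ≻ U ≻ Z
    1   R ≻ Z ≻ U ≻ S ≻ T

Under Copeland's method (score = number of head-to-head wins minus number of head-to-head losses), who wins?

Pairwise results:
  R vs U: R wins 11–0.
  R vs Z: R wins 11–0.
  R vs T: R wins 7–4.
  R vs S: R wins 7–4.
  U vs Z: U wins 6–5.
  U vs T: T wins 10–1.
  U vs S: S wins 10–1.
  Z vs T: T wins 10–1.
  Z vs S: S wins 10–1.
  T vs S: S wins 11–0.
Copeland scores (wins − losses):
  R: 4 − 0 = 4
  U: 1 − 3 = -2
  Z: 0 − 4 = -4
  T: 2 − 2 = 0
  S: 3 − 1 = 2
R has the best Copeland score.

R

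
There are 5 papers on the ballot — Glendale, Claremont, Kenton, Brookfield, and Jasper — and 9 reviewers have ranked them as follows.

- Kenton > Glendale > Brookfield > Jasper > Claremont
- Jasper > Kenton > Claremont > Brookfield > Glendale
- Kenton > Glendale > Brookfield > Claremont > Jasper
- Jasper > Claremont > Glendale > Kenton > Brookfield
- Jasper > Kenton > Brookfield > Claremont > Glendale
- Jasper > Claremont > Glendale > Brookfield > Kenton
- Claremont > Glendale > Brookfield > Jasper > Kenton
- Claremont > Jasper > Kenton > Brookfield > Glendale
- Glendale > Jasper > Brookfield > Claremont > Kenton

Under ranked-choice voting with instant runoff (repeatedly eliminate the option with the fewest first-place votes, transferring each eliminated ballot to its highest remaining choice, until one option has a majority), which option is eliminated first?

Brookfield

Round 1: Jasper 4, Claremont 2, Kenton 2, Glendale 1, Brookfield 0. Brookfield has the fewest and is eliminated.
Round 2: Jasper 4, Claremont 2, Kenton 2, Glendale 1. Glendale has the fewest and is eliminated.
Round 3: Jasper 5, Claremont 2, Kenton 2. Jasper has a majority.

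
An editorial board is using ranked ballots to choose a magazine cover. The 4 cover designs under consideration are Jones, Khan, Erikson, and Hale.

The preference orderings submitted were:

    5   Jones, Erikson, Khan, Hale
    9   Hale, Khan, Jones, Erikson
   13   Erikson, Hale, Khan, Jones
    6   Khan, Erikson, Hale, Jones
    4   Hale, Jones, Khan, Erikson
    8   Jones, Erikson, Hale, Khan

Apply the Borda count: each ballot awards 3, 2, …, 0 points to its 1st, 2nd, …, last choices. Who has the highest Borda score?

Borda scores:
  Jones: 5·3 + 9·1 + 13·0 + 6·0 + 4·2 + 8·3 = 56
  Khan: 5·1 + 9·2 + 13·1 + 6·3 + 4·1 + 8·0 = 58
  Erikson: 5·2 + 9·0 + 13·3 + 6·2 + 4·0 + 8·2 = 77
  Hale: 5·0 + 9·3 + 13·2 + 6·1 + 4·3 + 8·1 = 79
Hale has the highest total.

Hale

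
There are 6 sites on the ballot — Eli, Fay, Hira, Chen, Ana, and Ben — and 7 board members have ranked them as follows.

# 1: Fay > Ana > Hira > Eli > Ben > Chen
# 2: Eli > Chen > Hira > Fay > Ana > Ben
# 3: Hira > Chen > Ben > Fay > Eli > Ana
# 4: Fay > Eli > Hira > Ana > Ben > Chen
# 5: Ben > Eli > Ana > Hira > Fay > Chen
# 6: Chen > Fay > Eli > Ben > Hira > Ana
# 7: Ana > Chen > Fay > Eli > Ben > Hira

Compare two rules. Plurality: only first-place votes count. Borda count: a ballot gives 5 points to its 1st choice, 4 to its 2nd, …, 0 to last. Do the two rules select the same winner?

Yes

Plurality first-place counts: Eli 1, Fay 2, Hira 1, Chen 1, Ana 1, Ben 1 → Fay.
Borda totals: Eli 21, Fay 22, Hira 17, Chen 17, Ana 15, Ben 13 → Fay.
The two rules agree on Fay.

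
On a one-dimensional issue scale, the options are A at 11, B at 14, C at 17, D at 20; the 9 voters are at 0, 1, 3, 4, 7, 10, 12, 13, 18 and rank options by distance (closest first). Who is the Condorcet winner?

With single-peaked preferences on a line, the Condorcet winner is the candidate closest to the median voter.
The median voter (position 7) is closest to A at 11.
Check: A vs B — voters closer to A: 7 of 9.

A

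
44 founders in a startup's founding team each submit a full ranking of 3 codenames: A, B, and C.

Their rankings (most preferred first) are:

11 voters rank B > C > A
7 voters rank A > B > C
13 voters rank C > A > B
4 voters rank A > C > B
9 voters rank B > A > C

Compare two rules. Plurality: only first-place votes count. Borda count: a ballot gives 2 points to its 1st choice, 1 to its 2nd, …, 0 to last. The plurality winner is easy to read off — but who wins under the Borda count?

Plurality first-place counts: A 11, B 20, C 13 → B.
Borda totals: A 44, B 47, C 41 → B.

B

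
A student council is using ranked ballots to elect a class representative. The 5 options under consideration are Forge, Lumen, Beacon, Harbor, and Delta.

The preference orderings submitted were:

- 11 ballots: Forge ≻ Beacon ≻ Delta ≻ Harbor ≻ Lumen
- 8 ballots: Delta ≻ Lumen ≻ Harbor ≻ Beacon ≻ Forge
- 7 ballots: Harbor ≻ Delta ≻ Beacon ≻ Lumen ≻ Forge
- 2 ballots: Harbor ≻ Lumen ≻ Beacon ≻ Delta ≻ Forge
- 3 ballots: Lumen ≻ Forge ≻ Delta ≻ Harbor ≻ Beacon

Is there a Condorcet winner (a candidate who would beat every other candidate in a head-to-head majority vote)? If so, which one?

Delta

Head-to-head results (31 voters total):
Forge vs Lumen: Lumen wins 20–11.
Forge vs Beacon: Beacon wins 17–14.
Forge vs Harbor: Harbor wins 17–14.
Forge vs Delta: Delta wins 17–14.
Lumen vs Beacon: Beacon wins 18–13.
Lumen vs Harbor: Harbor wins 20–11.
Lumen vs Delta: Delta wins 26–5.
Beacon vs Harbor: Harbor wins 20–11.
Beacon vs Delta: Delta wins 18–13.
Harbor vs Delta: Delta wins 22–9.
Delta beats each rival — Forge (17–14), Lumen (26–5), Beacon (18–13), Harbor (22–9) — so Delta is the Condorcet winner.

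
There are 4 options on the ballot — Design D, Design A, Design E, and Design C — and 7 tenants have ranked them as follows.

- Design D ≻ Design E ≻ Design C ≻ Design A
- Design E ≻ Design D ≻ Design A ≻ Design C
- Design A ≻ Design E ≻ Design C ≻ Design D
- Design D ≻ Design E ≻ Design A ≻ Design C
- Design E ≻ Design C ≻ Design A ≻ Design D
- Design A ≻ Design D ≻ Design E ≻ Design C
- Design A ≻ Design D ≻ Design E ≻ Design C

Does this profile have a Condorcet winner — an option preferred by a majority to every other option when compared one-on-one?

Head-to-head results (7 voters total):
Design D vs Design A: Design A wins 4–3.
Design D vs Design E: Design D wins 4–3.
Design D vs Design C: Design D wins 5–2.
Design A vs Design E: Design E wins 4–3.
Design A vs Design C: Design A wins 5–2.
Design E vs Design C: Design E wins 7–0.
No candidate beats all others: Design D beats Design E beats Design A beats Design D, a majority cycle.

No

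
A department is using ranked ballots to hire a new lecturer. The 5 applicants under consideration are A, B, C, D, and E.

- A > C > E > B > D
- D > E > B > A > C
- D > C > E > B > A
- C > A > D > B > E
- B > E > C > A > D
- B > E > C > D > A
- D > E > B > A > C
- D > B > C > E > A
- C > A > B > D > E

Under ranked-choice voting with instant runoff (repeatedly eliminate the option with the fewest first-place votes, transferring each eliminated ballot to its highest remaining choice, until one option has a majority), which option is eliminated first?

Round 1: D 4, B 2, C 2, A 1, E 0. E has the fewest and is eliminated.
Round 2: D 4, B 2, C 2, A 1. A has the fewest and is eliminated.
Round 3: D 4, C 3, B 2. B has the fewest and is eliminated.
Round 4: C 5, D 4. C has a majority.

E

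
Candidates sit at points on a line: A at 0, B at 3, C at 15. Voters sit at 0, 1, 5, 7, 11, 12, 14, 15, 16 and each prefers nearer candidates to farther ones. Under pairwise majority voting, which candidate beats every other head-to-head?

With single-peaked preferences on a line, the Condorcet winner is the candidate closest to the median voter.
The median voter (position 11) is closest to C at 15.
Check: C vs B — voters closer to C: 5 of 9.

C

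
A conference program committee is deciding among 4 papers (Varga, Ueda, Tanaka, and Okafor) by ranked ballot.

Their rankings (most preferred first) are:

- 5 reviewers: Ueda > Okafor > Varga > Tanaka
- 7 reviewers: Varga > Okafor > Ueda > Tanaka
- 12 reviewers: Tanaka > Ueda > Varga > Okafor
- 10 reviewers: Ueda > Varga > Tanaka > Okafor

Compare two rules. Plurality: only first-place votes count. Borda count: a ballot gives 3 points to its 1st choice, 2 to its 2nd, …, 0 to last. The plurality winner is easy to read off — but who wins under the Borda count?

Ueda

Plurality first-place counts: Varga 7, Ueda 15, Tanaka 12, Okafor 0 → Ueda.
Borda totals: Varga 58, Ueda 76, Tanaka 46, Okafor 24 → Ueda.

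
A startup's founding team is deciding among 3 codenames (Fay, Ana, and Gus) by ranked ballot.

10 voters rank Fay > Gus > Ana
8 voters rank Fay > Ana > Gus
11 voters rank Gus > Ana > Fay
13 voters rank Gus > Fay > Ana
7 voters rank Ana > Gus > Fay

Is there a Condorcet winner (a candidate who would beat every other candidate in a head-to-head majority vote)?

Head-to-head results (49 voters total):
Fay vs Ana: Fay wins 31–18.
Fay vs Gus: Gus wins 31–18.
Ana vs Gus: Gus wins 34–15.
Gus beats each rival — Fay (31–18), Ana (34–15) — so Gus is the Condorcet winner.

Yes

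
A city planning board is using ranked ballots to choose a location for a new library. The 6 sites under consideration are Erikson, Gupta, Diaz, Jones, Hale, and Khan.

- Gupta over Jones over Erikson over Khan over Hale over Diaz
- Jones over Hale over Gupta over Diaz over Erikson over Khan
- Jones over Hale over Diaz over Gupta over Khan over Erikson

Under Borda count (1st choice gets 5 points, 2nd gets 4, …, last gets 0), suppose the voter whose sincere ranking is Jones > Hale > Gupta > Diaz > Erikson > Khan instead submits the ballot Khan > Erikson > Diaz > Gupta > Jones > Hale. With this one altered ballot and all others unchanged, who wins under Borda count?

Jones

Borda totals with the altered ballot: Erikson 7, Gupta 9, Diaz 6, Jones 10, Hale 5, Khan 8.
The winner is unchanged: still Jones.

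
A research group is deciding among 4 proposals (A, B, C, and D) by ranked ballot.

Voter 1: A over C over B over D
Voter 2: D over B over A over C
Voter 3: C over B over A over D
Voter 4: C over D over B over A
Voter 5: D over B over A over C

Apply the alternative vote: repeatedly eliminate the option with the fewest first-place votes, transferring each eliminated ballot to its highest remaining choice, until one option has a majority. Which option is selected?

Round 1: C 2, D 2, A 1, B 0. B has the fewest and is eliminated.
Round 2: C 2, D 2, A 1. A has the fewest and is eliminated.
Round 3: C 3, D 2. C has a majority.

C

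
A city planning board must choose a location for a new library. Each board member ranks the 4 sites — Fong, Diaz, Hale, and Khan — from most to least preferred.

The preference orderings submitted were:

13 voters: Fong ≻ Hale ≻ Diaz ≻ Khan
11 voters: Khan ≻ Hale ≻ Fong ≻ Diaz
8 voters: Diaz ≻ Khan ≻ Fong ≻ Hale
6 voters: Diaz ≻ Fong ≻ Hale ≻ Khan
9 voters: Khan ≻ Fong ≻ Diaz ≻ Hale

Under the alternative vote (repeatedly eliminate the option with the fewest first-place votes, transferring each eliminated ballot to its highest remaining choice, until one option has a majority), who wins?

Diaz

Round 1: Khan 20, Diaz 14, Fong 13, Hale 0. Hale has the fewest and is eliminated.
Round 2: Khan 20, Diaz 14, Fong 13. Fong has the fewest and is eliminated.
Round 3: Diaz 27, Khan 20. Diaz has a majority.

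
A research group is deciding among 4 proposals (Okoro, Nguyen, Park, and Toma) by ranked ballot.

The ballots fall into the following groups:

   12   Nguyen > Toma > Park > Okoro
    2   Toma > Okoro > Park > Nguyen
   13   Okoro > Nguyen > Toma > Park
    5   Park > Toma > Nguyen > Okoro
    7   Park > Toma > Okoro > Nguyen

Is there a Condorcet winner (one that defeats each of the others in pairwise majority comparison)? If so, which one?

There is no Condorcet winner

Head-to-head results (39 voters total):
Okoro vs Nguyen: Okoro wins 22–17.
Okoro vs Park: Park wins 24–15.
Okoro vs Toma: Toma wins 26–13.
Nguyen vs Park: Nguyen wins 25–14.
Nguyen vs Toma: Nguyen wins 25–14.
Park vs Toma: Toma wins 27–12.
No candidate beats all others: Okoro beats Nguyen beats Park beats Okoro, a majority cycle.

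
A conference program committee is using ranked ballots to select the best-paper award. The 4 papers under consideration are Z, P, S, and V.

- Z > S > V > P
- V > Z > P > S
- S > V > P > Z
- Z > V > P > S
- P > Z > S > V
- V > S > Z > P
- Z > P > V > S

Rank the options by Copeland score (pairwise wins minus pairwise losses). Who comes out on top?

Pairwise results:
  Z vs P: Z wins 5–2.
  Z vs S: Z wins 5–2.
  Z vs V: Z wins 4–3.
  P vs S: P wins 4–3.
  P vs V: V wins 5–2.
  S vs V: V wins 4–3.
Copeland scores (wins − losses):
  Z: 3 − 0 = 3
  P: 1 − 2 = -1
  S: 0 − 3 = -3
  V: 2 − 1 = 1
Z has the best Copeland score.

Z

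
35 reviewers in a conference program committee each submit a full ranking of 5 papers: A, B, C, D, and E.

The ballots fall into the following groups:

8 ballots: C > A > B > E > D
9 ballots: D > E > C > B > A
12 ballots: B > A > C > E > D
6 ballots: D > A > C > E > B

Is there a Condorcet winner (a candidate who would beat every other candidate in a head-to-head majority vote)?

Head-to-head results (35 voters total):
A vs B: B wins 21–14.
A vs C: A wins 18–17.
A vs D: A wins 20–15.
A vs E: A wins 26–9.
B vs C: C wins 23–12.
B vs D: B wins 20–15.
B vs E: B wins 20–15.
C vs D: C wins 20–15.
C vs E: C wins 26–9.
D vs E: E wins 20–15.
No candidate beats all others: A beats C beats B beats A, a majority cycle.

No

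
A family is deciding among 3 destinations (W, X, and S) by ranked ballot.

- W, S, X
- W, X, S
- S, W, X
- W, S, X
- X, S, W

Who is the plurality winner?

First-place vote totals:
  W: 3
  X: 1
  S: 1
W has the most first-place votes.

W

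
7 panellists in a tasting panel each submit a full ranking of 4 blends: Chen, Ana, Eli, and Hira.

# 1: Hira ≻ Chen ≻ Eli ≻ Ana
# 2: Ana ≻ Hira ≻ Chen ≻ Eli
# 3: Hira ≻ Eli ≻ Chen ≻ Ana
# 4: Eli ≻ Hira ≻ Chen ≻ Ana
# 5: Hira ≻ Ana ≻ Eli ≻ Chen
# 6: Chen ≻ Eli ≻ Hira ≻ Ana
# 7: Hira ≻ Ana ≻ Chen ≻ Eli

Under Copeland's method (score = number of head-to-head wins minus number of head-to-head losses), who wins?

Hira

Pairwise results:
  Chen vs Ana: Chen wins 4–3.
  Chen vs Eli: Chen wins 4–3.
  Chen vs Hira: Hira wins 6–1.
  Ana vs Eli: Eli wins 4–3.
  Ana vs Hira: Hira wins 6–1.
  Eli vs Hira: Hira wins 5–2.
Copeland scores (wins − losses):
  Chen: 2 − 1 = 1
  Ana: 0 − 3 = -3
  Eli: 1 − 2 = -1
  Hira: 3 − 0 = 3
Hira has the best Copeland score.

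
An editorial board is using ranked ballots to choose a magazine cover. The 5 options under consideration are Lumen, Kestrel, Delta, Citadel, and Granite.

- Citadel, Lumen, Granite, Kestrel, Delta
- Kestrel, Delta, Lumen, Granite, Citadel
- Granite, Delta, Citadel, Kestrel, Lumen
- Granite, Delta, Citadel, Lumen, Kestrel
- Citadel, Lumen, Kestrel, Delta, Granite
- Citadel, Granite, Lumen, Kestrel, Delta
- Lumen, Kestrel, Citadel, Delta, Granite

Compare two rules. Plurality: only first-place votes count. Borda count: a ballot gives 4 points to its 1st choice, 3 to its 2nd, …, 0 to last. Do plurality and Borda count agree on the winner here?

Plurality first-place counts: Lumen 1, Kestrel 1, Delta 0, Citadel 3, Granite 2 → Citadel.
Borda totals: Lumen 15, Kestrel 12, Delta 11, Citadel 18, Granite 14 → Citadel.
The two rules agree on Citadel.

Yes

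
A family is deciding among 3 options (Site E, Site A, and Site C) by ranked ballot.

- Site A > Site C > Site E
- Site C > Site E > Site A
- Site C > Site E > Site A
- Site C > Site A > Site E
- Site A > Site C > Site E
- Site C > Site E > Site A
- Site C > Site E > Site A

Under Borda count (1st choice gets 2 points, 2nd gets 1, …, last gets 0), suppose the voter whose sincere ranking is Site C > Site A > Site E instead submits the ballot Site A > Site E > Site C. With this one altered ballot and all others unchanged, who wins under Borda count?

Site C

Borda totals with the altered ballot: Site E 5, Site A 6, Site C 10.
The winner is unchanged: still Site C.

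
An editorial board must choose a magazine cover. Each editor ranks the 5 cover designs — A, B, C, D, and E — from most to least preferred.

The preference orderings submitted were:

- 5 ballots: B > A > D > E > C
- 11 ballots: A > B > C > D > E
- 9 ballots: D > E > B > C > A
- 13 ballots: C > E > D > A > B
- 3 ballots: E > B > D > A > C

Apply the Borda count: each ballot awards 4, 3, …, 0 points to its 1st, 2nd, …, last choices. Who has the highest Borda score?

D

Borda scores:
  A: 5·3 + 11·4 + 9·0 + 13·1 + 3·1 = 75
  B: 5·4 + 11·3 + 9·2 + 13·0 + 3·3 = 80
  C: 5·0 + 11·2 + 9·1 + 13·4 + 3·0 = 83
  D: 5·2 + 11·1 + 9·4 + 13·2 + 3·2 = 89
  E: 5·1 + 11·0 + 9·3 + 13·3 + 3·4 = 83
D has the highest total.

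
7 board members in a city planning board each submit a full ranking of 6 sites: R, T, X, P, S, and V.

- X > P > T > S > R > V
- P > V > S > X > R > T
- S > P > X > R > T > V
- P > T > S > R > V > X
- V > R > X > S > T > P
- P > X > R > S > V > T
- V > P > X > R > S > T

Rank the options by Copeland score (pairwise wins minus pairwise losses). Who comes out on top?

Pairwise results:
  R vs T: R wins 5–2.
  R vs X: X wins 5–2.
  R vs P: P wins 6–1.
  R vs S: S wins 4–3.
  R vs V: R wins 4–3.
  T vs X: X wins 6–1.
  T vs P: P wins 6–1.
  T vs S: S wins 5–2.
  T vs V: V wins 4–3.
  X vs P: P wins 5–2.
  X vs S: X wins 4–3.
  X vs V: V wins 4–3.
  P vs S: P wins 5–2.
  P vs V: P wins 5–2.
  S vs V: S wins 4–3.
Copeland scores (wins − losses):
  R: 2 − 3 = -1
  T: 0 − 5 = -5
  X: 3 − 2 = 1
  P: 5 − 0 = 5
  S: 3 − 2 = 1
  V: 2 − 3 = -1
P has the best Copeland score.

P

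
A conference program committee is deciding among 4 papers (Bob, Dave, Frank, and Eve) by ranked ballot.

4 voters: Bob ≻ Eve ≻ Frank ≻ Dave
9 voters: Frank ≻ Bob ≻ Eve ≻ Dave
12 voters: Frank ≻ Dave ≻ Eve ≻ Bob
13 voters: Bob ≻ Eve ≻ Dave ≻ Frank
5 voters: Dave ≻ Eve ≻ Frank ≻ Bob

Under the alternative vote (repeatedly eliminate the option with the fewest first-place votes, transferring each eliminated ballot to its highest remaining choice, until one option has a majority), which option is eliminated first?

Eve

Round 1: Frank 21, Bob 17, Dave 5, Eve 0. Eve has the fewest and is eliminated.
Round 2: Frank 21, Bob 17, Dave 5. Dave has the fewest and is eliminated.
Round 3: Frank 26, Bob 17. Frank has a majority.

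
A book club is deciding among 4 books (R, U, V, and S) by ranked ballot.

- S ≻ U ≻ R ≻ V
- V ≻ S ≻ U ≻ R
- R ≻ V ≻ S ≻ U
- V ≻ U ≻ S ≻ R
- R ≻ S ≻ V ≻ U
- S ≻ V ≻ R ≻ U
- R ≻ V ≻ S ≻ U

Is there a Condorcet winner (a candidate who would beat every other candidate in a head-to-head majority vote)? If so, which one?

Head-to-head results (7 voters total):
R vs U: R wins 4–3.
R vs V: R wins 4–3.
R vs S: S wins 4–3.
U vs V: V wins 6–1.
U vs S: S wins 6–1.
V vs S: V wins 4–3.
No candidate beats all others: R beats V beats S beats R, a majority cycle.

No Condorcet winner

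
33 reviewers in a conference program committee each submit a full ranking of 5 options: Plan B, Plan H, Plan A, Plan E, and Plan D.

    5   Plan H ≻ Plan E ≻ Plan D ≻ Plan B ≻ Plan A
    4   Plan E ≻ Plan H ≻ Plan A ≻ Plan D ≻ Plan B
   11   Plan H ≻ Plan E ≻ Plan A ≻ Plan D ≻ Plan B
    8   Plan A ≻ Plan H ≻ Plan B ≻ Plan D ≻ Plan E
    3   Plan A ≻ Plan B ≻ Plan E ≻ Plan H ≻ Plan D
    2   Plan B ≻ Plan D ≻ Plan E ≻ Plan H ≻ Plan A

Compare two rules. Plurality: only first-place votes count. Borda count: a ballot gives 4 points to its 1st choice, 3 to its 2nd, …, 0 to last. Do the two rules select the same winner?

Yes

Plurality first-place counts: Plan B 2, Plan H 16, Plan A 11, Plan E 4, Plan D 0 → Plan H.
Borda totals: Plan B 38, Plan H 105, Plan A 74, Plan E 74, Plan D 39 → Plan H.
The two rules agree on Plan H.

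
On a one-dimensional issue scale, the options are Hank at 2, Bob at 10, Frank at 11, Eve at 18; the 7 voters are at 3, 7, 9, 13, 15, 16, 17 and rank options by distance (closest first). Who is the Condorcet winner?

Frank

With single-peaked preferences on a line, the Condorcet winner is the candidate closest to the median voter.
The median voter (position 13) is closest to Frank at 11.
Check: Frank vs Hank — voters closer to Frank: 6 of 7.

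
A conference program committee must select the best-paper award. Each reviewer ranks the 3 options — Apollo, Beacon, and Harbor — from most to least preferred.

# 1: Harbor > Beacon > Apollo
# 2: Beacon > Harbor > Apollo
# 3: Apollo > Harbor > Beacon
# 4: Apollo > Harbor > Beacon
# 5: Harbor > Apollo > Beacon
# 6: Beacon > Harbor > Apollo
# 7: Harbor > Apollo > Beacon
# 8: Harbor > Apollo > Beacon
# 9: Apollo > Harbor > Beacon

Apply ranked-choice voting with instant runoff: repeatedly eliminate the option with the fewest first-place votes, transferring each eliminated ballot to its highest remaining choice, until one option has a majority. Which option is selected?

Round 1: Harbor 4, Apollo 3, Beacon 2. Beacon has the fewest and is eliminated.
Round 2: Harbor 6, Apollo 3. Harbor has a majority.

Harbor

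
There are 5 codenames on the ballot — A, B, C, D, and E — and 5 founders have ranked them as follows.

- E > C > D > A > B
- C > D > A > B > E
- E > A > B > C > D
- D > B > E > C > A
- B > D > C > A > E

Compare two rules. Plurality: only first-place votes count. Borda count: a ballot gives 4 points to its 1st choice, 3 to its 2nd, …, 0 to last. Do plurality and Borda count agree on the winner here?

Plurality first-place counts: A 0, B 1, C 1, D 1, E 2 → E.
Borda totals: A 7, B 10, C 11, D 12, E 10 → D.
The two rules disagree: plurality picks E, Borda picks D.

No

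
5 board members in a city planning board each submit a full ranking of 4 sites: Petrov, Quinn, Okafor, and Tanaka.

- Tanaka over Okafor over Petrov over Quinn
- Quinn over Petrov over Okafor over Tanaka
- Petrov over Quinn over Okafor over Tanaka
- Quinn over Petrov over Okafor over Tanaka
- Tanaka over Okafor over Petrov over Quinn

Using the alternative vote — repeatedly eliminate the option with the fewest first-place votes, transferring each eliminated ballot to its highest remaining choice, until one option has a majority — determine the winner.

Quinn

Round 1: Quinn 2, Tanaka 2, Petrov 1, Okafor 0. Okafor has the fewest and is eliminated.
Round 2: Quinn 2, Tanaka 2, Petrov 1. Petrov has the fewest and is eliminated.
Round 3: Quinn 3, Tanaka 2. Quinn has a majority.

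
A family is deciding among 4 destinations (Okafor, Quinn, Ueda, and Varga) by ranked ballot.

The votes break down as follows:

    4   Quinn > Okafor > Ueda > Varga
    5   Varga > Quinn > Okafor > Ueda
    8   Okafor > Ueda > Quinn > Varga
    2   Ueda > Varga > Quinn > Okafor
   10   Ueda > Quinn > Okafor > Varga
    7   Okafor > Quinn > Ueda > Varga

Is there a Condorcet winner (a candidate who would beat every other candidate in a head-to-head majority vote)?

No

Head-to-head results (36 voters total):
Okafor vs Quinn: Quinn wins 21–15.
Okafor vs Ueda: Okafor wins 24–12.
Okafor vs Varga: Okafor wins 29–7.
Quinn vs Ueda: Ueda wins 20–16.
Quinn vs Varga: Quinn wins 29–7.
Ueda vs Varga: Ueda wins 31–5.
No candidate beats all others: Okafor beats Ueda beats Quinn beats Okafor, a majority cycle.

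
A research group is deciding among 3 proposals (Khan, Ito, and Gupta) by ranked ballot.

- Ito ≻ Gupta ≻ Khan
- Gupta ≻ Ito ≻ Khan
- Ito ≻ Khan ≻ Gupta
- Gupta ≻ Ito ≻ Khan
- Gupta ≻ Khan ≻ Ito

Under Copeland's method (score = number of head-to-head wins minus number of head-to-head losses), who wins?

Pairwise results:
  Khan vs Ito: Ito wins 4–1.
  Khan vs Gupta: Gupta wins 4–1.
  Ito vs Gupta: Gupta wins 3–2.
Copeland scores (wins − losses):
  Khan: 0 − 2 = -2
  Ito: 1 − 1 = 0
  Gupta: 2 − 0 = 2
Gupta has the best Copeland score.

Gupta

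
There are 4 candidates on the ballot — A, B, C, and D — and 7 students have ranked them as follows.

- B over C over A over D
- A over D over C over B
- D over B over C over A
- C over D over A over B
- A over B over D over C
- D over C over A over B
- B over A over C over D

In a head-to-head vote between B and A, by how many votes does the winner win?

1

Ballots ranking B above A: 3.
Ballots ranking A above B: 4.
A wins 4–3, a margin of 1.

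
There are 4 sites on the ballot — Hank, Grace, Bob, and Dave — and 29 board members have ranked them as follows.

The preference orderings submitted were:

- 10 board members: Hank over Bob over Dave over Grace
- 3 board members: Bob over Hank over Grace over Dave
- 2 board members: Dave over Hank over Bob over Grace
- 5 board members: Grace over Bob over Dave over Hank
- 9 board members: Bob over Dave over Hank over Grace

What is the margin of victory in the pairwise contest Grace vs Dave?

Ballots ranking Grace above Dave: 3+5 = 8.
Ballots ranking Dave above Grace: 10+2+9 = 21.
Dave wins 21–8, a margin of 13.

13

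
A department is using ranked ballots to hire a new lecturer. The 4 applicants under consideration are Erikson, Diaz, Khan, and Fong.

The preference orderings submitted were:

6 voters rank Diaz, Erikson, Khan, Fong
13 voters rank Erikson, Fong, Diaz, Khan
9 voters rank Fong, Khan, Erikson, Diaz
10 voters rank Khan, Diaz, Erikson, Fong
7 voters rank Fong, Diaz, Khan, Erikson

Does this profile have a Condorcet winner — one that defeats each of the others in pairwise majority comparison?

Head-to-head results (45 voters total):
Erikson vs Diaz: Diaz wins 23–22.
Erikson vs Khan: Khan wins 26–19.
Erikson vs Fong: Erikson wins 29–16.
Diaz vs Khan: Diaz wins 26–19.
Diaz vs Fong: Fong wins 29–16.
Khan vs Fong: Fong wins 29–16.
No candidate beats all others: Erikson beats Fong beats Diaz beats Erikson, a majority cycle.

No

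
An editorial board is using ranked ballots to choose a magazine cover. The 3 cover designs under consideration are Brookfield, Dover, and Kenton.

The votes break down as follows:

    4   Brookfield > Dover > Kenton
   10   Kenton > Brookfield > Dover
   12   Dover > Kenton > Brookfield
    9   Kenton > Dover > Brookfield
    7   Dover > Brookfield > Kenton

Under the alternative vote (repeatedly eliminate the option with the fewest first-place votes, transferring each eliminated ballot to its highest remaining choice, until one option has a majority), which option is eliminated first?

Round 1: Dover 19, Kenton 19, Brookfield 4. Brookfield has the fewest and is eliminated.
Round 2: Dover 23, Kenton 19. Dover has a majority.

Brookfield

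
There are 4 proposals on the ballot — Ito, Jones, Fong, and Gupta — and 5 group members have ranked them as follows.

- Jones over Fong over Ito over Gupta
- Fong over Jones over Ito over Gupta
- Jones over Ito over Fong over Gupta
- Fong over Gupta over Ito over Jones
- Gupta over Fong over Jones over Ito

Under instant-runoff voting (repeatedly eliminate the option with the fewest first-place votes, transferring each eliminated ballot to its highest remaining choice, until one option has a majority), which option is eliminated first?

Round 1: Jones 2, Fong 2, Gupta 1, Ito 0. Ito has the fewest and is eliminated.
Round 2: Jones 2, Fong 2, Gupta 1. Gupta has the fewest and is eliminated.
Round 3: Fong 3, Jones 2. Fong has a majority.

Ito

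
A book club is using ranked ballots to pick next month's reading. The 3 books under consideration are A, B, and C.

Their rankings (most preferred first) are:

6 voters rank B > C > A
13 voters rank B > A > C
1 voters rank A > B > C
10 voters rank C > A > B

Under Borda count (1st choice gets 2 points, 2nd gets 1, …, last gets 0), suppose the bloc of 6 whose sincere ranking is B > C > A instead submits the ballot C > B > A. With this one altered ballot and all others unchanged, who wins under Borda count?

Borda totals with the altered ballot: A 25, B 33, C 32.
The winner is unchanged: still B.

B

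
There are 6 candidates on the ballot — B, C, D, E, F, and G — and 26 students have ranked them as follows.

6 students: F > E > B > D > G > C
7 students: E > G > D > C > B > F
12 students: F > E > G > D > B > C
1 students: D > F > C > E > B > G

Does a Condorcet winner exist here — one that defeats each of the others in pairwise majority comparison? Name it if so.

Head-to-head results (26 voters total):
B vs C: B wins 18–8.
B vs D: D wins 20–6.
B vs E: E wins 26–0.
B vs F: F wins 19–7.
B vs G: G wins 19–7.
C vs D: D wins 26–0.
C vs E: E wins 25–1.
C vs F: F wins 19–7.
C vs G: G wins 25–1.
D vs E: E wins 25–1.
D vs F: F wins 18–8.
D vs G: G wins 19–7.
E vs F: F wins 19–7.
E vs G: E wins 26–0.
F vs G: F wins 19–7.
F beats each rival — B (19–7), C (19–7), D (18–8), E (19–7), G (19–7) — so F is the Condorcet winner.

F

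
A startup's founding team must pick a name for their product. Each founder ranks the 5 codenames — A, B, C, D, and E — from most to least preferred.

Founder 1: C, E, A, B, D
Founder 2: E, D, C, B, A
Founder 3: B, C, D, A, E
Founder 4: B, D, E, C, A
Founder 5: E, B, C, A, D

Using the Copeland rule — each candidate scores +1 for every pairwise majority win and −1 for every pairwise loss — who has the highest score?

E

Pairwise results:
  A vs B: B wins 4–1.
  A vs C: C wins 5–0.
  A vs D: D wins 3–2.
  A vs E: E wins 4–1.
  B vs C: B wins 3–2.
  B vs D: B wins 4–1.
  B vs E: E wins 3–2.
  C vs D: C wins 3–2.
  C vs E: E wins 3–2.
  D vs E: E wins 3–2.
Copeland scores (wins − losses):
  A: 0 − 4 = -4
  B: 3 − 1 = 2
  C: 2 − 2 = 0
  D: 1 − 3 = -2
  E: 4 − 0 = 4
E has the best Copeland score.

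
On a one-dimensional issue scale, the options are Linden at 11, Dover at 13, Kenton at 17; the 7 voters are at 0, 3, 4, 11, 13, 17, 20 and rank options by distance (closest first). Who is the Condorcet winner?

Linden

With single-peaked preferences on a line, the Condorcet winner is the candidate closest to the median voter.
The median voter (position 11) is closest to Linden at 11.
Check: Linden vs Kenton — voters closer to Linden: 5 of 7.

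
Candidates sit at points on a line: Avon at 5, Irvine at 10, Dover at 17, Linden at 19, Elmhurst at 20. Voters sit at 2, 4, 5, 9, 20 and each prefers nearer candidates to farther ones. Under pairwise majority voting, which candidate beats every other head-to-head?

With single-peaked preferences on a line, the Condorcet winner is the candidate closest to the median voter.
The median voter (position 5) is closest to Avon at 5.
Check: Avon vs Irvine — voters closer to Avon: 3 of 5.

Avon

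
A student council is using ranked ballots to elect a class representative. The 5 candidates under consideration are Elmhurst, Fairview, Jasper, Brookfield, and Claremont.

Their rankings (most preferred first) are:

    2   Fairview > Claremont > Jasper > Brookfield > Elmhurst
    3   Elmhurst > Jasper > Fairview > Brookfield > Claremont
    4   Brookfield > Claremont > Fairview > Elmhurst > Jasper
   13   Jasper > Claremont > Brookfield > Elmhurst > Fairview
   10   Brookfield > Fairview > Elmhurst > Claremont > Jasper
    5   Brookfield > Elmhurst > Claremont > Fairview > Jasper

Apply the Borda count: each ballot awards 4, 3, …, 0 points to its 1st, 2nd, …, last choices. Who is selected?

Brookfield

Borda scores:
  Elmhurst: 2·0 + 3·4 + 4·1 + 13·1 + 10·2 + 5·3 = 64
  Fairview: 2·4 + 3·2 + 4·2 + 13·0 + 10·3 + 5·1 = 57
  Jasper: 2·2 + 3·3 + 4·0 + 13·4 + 10·0 + 5·0 = 65
  Brookfield: 2·1 + 3·1 + 4·4 + 13·2 + 10·4 + 5·4 = 107
  Claremont: 2·3 + 3·0 + 4·3 + 13·3 + 10·1 + 5·2 = 77
Brookfield has the highest total.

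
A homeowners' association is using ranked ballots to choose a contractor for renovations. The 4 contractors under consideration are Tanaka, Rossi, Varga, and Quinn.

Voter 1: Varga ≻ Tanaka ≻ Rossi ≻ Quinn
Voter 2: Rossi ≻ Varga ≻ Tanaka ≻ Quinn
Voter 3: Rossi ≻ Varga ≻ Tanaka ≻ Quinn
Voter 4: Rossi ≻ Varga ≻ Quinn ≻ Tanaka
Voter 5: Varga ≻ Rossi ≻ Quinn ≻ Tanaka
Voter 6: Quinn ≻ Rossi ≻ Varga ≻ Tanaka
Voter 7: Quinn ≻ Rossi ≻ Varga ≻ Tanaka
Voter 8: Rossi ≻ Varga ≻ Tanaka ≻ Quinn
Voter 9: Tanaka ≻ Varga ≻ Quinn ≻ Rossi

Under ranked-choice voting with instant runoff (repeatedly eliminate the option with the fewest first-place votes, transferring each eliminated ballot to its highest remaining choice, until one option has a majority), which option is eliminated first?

Tanaka

Round 1: Rossi 4, Varga 2, Quinn 2, Tanaka 1. Tanaka has the fewest and is eliminated.
Round 2: Rossi 4, Varga 3, Quinn 2. Quinn has the fewest and is eliminated.
Round 3: Rossi 6, Varga 3. Rossi has a majority.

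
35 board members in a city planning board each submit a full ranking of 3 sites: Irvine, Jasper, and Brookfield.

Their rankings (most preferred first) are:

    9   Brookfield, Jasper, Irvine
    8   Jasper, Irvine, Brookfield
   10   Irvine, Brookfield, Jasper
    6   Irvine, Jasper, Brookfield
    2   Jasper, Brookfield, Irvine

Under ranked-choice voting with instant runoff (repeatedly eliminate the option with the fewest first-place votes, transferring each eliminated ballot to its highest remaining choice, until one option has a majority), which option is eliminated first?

Round 1: Irvine 16, Jasper 10, Brookfield 9. Brookfield has the fewest and is eliminated.
Round 2: Jasper 19, Irvine 16. Jasper has a majority.

Brookfield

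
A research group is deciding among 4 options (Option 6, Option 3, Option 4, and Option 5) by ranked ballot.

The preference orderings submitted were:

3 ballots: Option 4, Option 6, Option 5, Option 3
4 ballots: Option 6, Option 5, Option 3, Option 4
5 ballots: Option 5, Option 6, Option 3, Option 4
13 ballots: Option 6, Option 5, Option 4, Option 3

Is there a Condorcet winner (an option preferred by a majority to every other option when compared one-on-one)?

Head-to-head results (25 voters total):
Option 6 vs Option 3: Option 6 wins 25–0.
Option 6 vs Option 4: Option 6 wins 22–3.
Option 6 vs Option 5: Option 6 wins 20–5.
Option 3 vs Option 4: Option 4 wins 16–9.
Option 3 vs Option 5: Option 5 wins 25–0.
Option 4 vs Option 5: Option 5 wins 22–3.
Option 6 beats each rival — Option 3 (25–0), Option 4 (22–3), Option 5 (20–5) — so Option 6 is the Condorcet winner.

Yes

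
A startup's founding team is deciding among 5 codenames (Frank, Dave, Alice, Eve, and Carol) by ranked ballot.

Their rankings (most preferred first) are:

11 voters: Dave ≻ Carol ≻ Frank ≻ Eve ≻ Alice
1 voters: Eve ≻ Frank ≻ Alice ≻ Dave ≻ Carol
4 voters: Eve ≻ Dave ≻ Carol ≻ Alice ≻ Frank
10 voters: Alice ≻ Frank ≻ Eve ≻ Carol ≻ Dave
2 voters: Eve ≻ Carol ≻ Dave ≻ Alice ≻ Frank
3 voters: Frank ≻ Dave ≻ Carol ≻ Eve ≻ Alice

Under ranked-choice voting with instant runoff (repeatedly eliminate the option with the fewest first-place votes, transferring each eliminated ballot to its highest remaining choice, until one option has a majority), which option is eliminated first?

Round 1: Dave 11, Alice 10, Eve 7, Frank 3, Carol 0. Carol has the fewest and is eliminated.
Round 2: Dave 11, Alice 10, Eve 7, Frank 3. Frank has the fewest and is eliminated.
Round 3: Dave 14, Alice 10, Eve 7. Eve has the fewest and is eliminated.
Round 4: Dave 20, Alice 11. Dave has a majority.

Carol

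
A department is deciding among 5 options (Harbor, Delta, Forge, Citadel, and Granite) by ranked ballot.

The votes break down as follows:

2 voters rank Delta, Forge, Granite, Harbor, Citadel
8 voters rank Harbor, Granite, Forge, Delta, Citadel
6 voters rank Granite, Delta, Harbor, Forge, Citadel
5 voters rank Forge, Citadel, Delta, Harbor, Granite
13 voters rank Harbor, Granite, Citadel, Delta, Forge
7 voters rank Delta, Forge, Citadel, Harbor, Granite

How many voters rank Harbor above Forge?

27

Ballots ranking Harbor above Forge: 8+6+13 = 27.
Ballots ranking Forge above Harbor: 2+5+7 = 14.
So 27 of 41 voters prefer Harbor to Forge.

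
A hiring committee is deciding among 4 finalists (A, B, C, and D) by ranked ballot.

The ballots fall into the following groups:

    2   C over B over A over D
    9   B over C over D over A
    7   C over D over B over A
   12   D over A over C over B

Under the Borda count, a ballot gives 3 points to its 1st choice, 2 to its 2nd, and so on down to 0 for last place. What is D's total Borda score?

Borda scores:
  A: 2·1 + 9·0 + 7·0 + 12·2 = 26
  B: 2·2 + 9·3 + 7·1 + 12·0 = 38
  C: 2·3 + 9·2 + 7·3 + 12·1 = 57
  D: 2·0 + 9·1 + 7·2 + 12·3 = 59

59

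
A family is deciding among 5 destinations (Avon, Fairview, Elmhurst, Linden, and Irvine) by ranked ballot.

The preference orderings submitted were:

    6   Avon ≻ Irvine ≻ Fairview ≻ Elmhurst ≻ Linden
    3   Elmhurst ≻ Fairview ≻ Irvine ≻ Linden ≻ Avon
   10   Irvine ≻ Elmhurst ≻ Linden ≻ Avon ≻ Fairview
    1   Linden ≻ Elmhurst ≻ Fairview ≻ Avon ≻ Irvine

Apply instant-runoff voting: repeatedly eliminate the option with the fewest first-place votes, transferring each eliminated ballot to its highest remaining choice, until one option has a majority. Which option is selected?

Round 1: Irvine 10, Avon 6, Elmhurst 3, Linden 1, Fairview 0. Fairview has the fewest and is eliminated.
Round 2: Irvine 10, Avon 6, Elmhurst 3, Linden 1. Linden has the fewest and is eliminated.
Round 3: Irvine 10, Avon 6, Elmhurst 4. Elmhurst has the fewest and is eliminated.
Round 4: Irvine 13, Avon 7. Irvine has a majority.

Irvine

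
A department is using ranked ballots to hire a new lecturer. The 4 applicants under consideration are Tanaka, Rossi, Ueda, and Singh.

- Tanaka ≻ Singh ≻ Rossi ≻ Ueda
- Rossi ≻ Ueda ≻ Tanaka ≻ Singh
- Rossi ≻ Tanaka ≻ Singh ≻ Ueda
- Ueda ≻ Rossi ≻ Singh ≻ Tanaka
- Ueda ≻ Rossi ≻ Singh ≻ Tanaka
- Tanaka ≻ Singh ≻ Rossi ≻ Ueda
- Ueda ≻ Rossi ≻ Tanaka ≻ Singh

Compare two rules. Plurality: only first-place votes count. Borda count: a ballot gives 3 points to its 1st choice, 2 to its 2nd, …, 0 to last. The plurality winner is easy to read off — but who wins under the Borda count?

Rossi

Plurality first-place counts: Tanaka 2, Rossi 2, Ueda 3, Singh 0 → Ueda.
Borda totals: Tanaka 10, Rossi 14, Ueda 11, Singh 7 → Rossi.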